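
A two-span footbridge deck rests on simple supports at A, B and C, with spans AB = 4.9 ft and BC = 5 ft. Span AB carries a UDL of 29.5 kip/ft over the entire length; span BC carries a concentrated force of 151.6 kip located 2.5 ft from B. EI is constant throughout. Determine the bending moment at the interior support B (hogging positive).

M_B = 115.6 kip·ft

Release continuity at B by inserting a hinge; the redundant is the internal moment M_B. The primary structure is two simply-supported spans AB and BC.
Rotations at B on the released spans (each span's end-slope, ×1/EI):
  span AB: UDL 29.5: wL³/(24EI) = 144.6/EI
  span BC: point load 151.6 at a = 2.5: Pab(L + b)/(6LEI) = 236.9/EI
  relative rotation θ_0 = (144.6 + 236.9)/EI = 381.5/EI
A unit hogging moment at B produces rotation L₁/(3EI) + L₂/(3EI) = 3.3/EI.
Compatibility: M_B·(L₁+L₂)/(3EI) = θ_0, giving M_B = 115.6 kip·ft (hogging).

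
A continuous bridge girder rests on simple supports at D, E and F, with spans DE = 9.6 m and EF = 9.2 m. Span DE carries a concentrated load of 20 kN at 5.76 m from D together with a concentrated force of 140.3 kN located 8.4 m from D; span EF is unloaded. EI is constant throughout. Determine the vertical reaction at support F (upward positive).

Take M_E as the redundant. Released structure: two simple spans DE and EF with a hinge at E.
Discontinuity in slope at E on the released structure — sum the simple-span end rotations:
  span DE: point load 20 at a = 5.76: Pab(L + a)/(6LEI) = 118/EI
  span DE: point load 140.3 at a = 8.4: Pab(L + a)/(6LEI) = 441.9/EI
  relative rotation θ_0 = (559.9 + 0)/EI = 559.9/EI
A unit hogging moment at E produces rotation L₁/(3EI) + L₂/(3EI) = 6.267/EI.
Compatibility: M_E·(L₁+L₂)/(3EI) = θ_0, giving M_E = 89.35 kN·m (hogging).
Span EF, ΣM about F: R_E^{EF}·9.2 = 0 + 89.35, so R_E^{EF} = 9.712 kN and R_F = 0 − 9.712 = -9.712 kN.

R_F = -9.712 kN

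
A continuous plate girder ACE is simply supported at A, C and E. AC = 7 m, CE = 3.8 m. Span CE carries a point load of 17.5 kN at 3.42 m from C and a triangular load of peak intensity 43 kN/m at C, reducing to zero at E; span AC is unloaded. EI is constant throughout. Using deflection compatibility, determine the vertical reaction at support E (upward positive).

Insert a hinge at C; M_C is the redundant, and each span becomes simply supported.
End slopes at the hinge C, treating each span as simply supported:
  span CE: point load 17.5 at a = 3.42: Pab(L + b)/(6LEI) = 4.17/EI
  span CE: triangular load, peak 43: w₀L³/(45EI) = 52.43/EI
  relative rotation θ_0 = (0 + 56.6)/EI = 56.6/EI
A unit hogging moment at C produces rotation L₁/(3EI) + L₂/(3EI) = 3.6/EI.
Compatibility: M_C·(L₁+L₂)/(3EI) = θ_0, giving M_C = 15.72 kN·m (hogging).
Span CE, ΣM about E: R_C^{CE}·3.8 = 213.6 + 15.72, so R_C^{CE} = 60.35 kN and R_E = 99.2 − 60.35 = 38.85 kN.

R_E = 38.85 kN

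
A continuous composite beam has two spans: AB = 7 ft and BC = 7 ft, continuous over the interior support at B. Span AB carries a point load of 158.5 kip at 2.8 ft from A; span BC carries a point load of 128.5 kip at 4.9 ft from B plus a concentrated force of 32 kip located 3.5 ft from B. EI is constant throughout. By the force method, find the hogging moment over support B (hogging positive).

M_B = 175.6 kip·ft

Insert a hinge at B; M_B is the redundant, and each span becomes simply supported.
Rotations at B on the released spans (each span's end-slope, ×1/EI):
  span AB: point load 158.5 at a = 2.8: Pab(L + a)/(6LEI) = 434.9/EI
  span BC: point load 128.5 at a = 4.9: Pab(L + b)/(6LEI) = 286.5/EI
  span BC: point load 32 at a = 3.5: Pab(L + b)/(6LEI) = 98/EI
  relative rotation θ_0 = (434.9 + 384.5)/EI = 819.4/EI
A unit hogging moment at B produces rotation L₁/(3EI) + L₂/(3EI) = 4.667/EI.
Slope continuity at B: θ_0 = M_B·4.667/EI, so M_B = 819.4/4.667 = 175.6 kip·ft (hogging).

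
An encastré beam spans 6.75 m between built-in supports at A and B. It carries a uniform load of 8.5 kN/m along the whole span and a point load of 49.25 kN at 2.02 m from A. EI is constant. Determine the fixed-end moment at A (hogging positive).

Release both end moments; the primary structure is a simply-supported span AB with redundants M_A and M_B.
End rotations of the released simple span under the applied load (×1/EI):
  at A: UDL 8.5: wL³/(24EI) = 108.9/EI
  at B: UDL 8.5: wL³/(24EI) = 108.9/EI
  at A: point load 49.25 at a = 2.02: Pab(L + b)/(6LEI) = 133.4/EI
  at B: point load 49.25 at a = 2.02: Pab(L + a)/(6LEI) = 101.9/EI
  θ_A0 = 242.3/EI,  θ_B0 = 210.8/EI
Flexibility coefficients: a unit moment at one end gives L/(3EI) there and L/(6EI) at the far end, so f₁₁ = f₂₂ = 2.25/EI and f₁₂ = f₂₁ = 1.125/EI.
Compatibility — zero rotation at each built-in end:
  2.25 M_A + 1.125 M_B = 242.3
  1.125 M_A + 2.25 M_B = 210.8
Solving the pair gives M_A = 81.12 kN·m and M_B = 53.14 kN·m (hogging).

M_A = 81.12 kN·m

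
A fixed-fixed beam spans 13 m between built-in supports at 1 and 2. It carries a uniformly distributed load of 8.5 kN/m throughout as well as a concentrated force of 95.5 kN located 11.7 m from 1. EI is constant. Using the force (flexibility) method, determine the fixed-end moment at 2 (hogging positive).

M_2 = 220.3 kN·m

Release both end moments; the primary structure is a simply-supported span 12 with redundants M_1 and M_2.
Simple-span end rotations at 1 and 2 under the given loads:
  at 1: UDL 8.5: wL³/(24EI) = 778.1/EI
  at 2: UDL 8.5: wL³/(24EI) = 778.1/EI
  at 1: point load 95.5 at a = 11.7: Pab(L + b)/(6LEI) = 266.3/EI
  at 2: point load 95.5 at a = 11.7: Pab(L + a)/(6LEI) = 460/EI
  θ_10 = 1044/EI,  θ_20 = 1238/EI
Flexibility coefficients: a unit moment at one end gives L/(3EI) there and L/(6EI) at the far end, so f₁₁ = f₂₂ = 4.333/EI and f₁₂ = f₂₁ = 2.167/EI.
Compatibility — zero rotation at each built-in end:
  4.333 M_1 + 2.167 M_2 = 1044
  2.167 M_1 + 4.333 M_2 = 1238
Solving the pair gives M_1 = 130.9 kN·m and M_2 = 220.3 kN·m (hogging).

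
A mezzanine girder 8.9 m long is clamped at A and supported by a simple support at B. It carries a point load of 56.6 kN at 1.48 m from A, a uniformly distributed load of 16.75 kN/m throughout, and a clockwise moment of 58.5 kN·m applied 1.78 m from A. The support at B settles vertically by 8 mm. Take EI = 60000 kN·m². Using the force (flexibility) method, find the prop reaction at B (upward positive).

Take the reaction at B as the redundant and release it; the primary structure is a cantilever fixed at A.
Downward deflection at the released point B due to the loads:
  point load 56.6 at a = 1.48: Pa²(3L − a)/(6EI) = 521.1/EI
  UDL 16.75: wL⁴/(8EI) = 13137/EI
  clockwise couple 58.5 at a = 1.78: M₀a(2L − a)/(2EI) = 834.1/EI
  δ_0 = 14492/EI
Tip deflection under a unit load at B: L³/(3EI) = 235/EI.
With EI = 60000 kN·m²: δ_0 = 0.24153 m and δ_{BB} = 0.003916 m/kN.
Compatibility — the beam at B must follow the support down by 0.008 m: δ_0 − R_B·δ_{BB} = 0.008, so R_B = (0.24153 − 0.008)/0.003916 = 59.63 kN.

R_B = 59.63 kN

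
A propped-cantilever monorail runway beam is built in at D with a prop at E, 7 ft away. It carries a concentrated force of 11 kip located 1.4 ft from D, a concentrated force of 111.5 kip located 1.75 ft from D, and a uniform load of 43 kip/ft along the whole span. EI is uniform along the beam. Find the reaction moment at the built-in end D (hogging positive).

M_D = 402.5 kip·ft

Choose R_E as the redundant. The primary structure is the cantilever fixed at D.
Deflection at E on the released cantilever, summing each load's contribution:
  point load 11 at a = 1.4: Pa²(3L − a)/(6EI) = 70.43/EI
  point load 111.5 at a = 1.75: Pa²(3L − a)/(6EI) = 1096/EI
  UDL 43: wL⁴/(8EI) = 12905/EI
  δ_0 = 14071/EI
Tip deflection under a unit load at E: L³/(3EI) = 114.3/EI.
Compatibility at E: δ_0 − R_E·δ_{EE} = 0, so R_E = 14071/114.3 = 123.1 kip.
Moment equilibrium about D: M_D = Σ(load moments about D) − R_E·L = 1264 − 123.1×7 = 402.5 kip·ft.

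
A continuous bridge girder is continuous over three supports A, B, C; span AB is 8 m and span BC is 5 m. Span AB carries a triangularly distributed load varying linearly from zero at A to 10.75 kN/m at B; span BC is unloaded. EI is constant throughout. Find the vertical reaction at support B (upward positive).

Take M_B as the redundant. Released structure: two simple spans AB and BC with a hinge at B.
Discontinuity in slope at B on the released structure — sum the simple-span end rotations:
  span AB: triangular load, peak 10.75: w₀L³/(45EI) = 122.3/EI
  relative rotation θ_0 = (122.3 + 0)/EI = 122.3/EI
A unit hogging moment at B produces rotation L₁/(3EI) + L₂/(3EI) = 4.333/EI.
Compatibility: M_B·(L₁+L₂)/(3EI) = θ_0, giving M_B = 28.23 kN·m (hogging).
Span AB, ΣM about A with M_B applied at B: R_B^{AB}·8 = 229.3 + 28.23, so R_B^{AB} = 32.19 kN and R_A = 43 − 32.19 = 10.81 kN.
Span BC, ΣM about C: R_B^{BC}·5 = 0 + 28.23, so R_B^{BC} = 5.645 kN and R_C = 0 − 5.645 = -5.645 kN.
R_B = 32.19 + 5.645 = 37.84 kN.

R_B = 37.84 kN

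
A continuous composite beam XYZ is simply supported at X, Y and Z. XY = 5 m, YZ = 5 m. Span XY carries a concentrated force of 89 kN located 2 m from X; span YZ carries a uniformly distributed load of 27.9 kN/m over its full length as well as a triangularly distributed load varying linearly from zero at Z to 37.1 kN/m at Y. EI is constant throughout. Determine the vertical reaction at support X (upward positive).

R_X = 31.02 kN

Take M_Y as the redundant. Released structure: two simple spans XY and YZ with a hinge at Y.
End slopes at the hinge Y, treating each span as simply supported:
  span XY: point load 89 at a = 2: Pab(L + a)/(6LEI) = 124.6/EI
  span YZ: UDL 27.9: wL³/(24EI) = 145.3/EI
  span YZ: triangular load, peak 37.1: w₀L³/(45EI) = 103.1/EI
  relative rotation θ_0 = (124.6 + 248.4)/EI = 373/EI
A unit hogging moment at Y produces rotation L₁/(3EI) + L₂/(3EI) = 3.333/EI.
Compatibility: M_Y·(L₁+L₂)/(3EI) = θ_0, giving M_Y = 111.9 kN·m (hogging).
Span XY, ΣM about X with M_Y applied at Y: R_Y^{XY}·5 = 178 + 111.9, so R_Y^{XY} = 57.98 kN and R_X = 89 − 57.98 = 31.02 kN.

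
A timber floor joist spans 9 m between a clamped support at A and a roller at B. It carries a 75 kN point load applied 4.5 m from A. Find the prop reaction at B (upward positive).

R_B = 23.44 kN

Release the roller at B. Primary structure: cantilever fixed at A.
Free-end deflection of the primary structure under the applied loading (downward +):
  point load 75 at a = 4.5: Pa²(3L − a)/(6EI) = 5695/EI
Tip deflection under a unit load at B: L³/(3EI) = 243/EI.
Compatibility at B: δ_0 − R_B·δ_{BB} = 0, so R_B = 5695/243 = 23.44 kN.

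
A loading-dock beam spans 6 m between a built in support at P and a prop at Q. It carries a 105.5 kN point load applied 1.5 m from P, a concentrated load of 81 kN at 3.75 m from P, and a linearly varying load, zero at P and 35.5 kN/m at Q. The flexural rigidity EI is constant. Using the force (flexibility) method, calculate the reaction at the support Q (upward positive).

R_Q = 105.2 kN

Remove the prop at Q; the released (primary) structure is a cantilever built in at P.
Primary-structure tip deflection at Q by superposition:
  point load 105.5 at a = 1.5: Pa²(3L − a)/(6EI) = 652.8/EI
  point load 81 at a = 3.75: Pa²(3L − a)/(6EI) = 2705/EI
  triangular load, peak 35.5 at the free end: 11w₀L⁴/(120EI) = 4217/EI
  δ_0 = 7575/EI
Tip deflection under a unit load at Q: L³/(3EI) = 72/EI.
Compatibility at Q: δ_0 − R_Q·δ_{QQ} = 0, so R_Q = 7575/72 = 105.2 kN.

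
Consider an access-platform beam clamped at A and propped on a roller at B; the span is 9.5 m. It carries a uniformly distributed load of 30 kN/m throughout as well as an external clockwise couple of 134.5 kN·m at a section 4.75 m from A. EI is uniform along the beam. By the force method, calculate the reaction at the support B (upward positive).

Choose R_B as the redundant. The primary structure is the cantilever fixed at A.
Deflection at B on the released cantilever, summing each load's contribution:
  UDL 30: wL⁴/(8EI) = 30544/EI
  clockwise couple 134.5 at a = 4.75: M₀a(2L − a)/(2EI) = 4552/EI
  δ_0 = 35096/EI
Flexibility coefficient — unit upward force at B: δ_{BB} = L³/(3EI) = 285.8/EI.
Compatibility at B: δ_0 − R_B·δ_{BB} = 0, so R_B = 35096/285.8 = 122.8 kN.

R_B = 122.8 kN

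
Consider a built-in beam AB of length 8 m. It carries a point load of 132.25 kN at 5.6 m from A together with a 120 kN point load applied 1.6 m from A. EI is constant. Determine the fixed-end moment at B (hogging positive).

M_B = 186.2 kN·m

Release both end moments; the primary structure is a simply-supported span AB with redundants M_A and M_B.
On the primary (simply-supported) span, the end slopes from the loading are:
  at A: point load 132.25 at a = 5.6: Pab(L + b)/(6LEI) = 385.1/EI
  at B: point load 132.25 at a = 5.6: Pab(L + a)/(6LEI) = 503.6/EI
  at A: point load 120 at a = 1.6: Pab(L + b)/(6LEI) = 368.6/EI
  at B: point load 120 at a = 1.6: Pab(L + a)/(6LEI) = 245.8/EI
  θ_A0 = 753.8/EI,  θ_B0 = 749.4/EI
Flexibility coefficients: a unit moment at one end gives L/(3EI) there and L/(6EI) at the far end, so f₁₁ = f₂₂ = 2.667/EI and f₁₂ = f₂₁ = 1.333/EI.
Compatibility — zero rotation at each built-in end:
  2.667 M_A + 1.333 M_B = 753.8
  1.333 M_A + 2.667 M_B = 749.4
Solving the pair gives M_A = 189.5 kN·m and M_B = 186.2 kN·m (hogging).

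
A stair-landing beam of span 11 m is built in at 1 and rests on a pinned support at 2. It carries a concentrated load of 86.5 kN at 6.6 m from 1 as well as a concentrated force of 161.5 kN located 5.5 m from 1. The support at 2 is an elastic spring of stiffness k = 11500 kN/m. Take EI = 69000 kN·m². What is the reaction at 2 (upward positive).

Choose R_2 as the redundant. The primary structure is the cantilever fixed at 1.
Deflection at 2 on the released cantilever, summing each load's contribution:
  point load 86.5 at a = 6.6: Pa²(3L − a)/(6EI) = 16579/EI
  point load 161.5 at a = 5.5: Pa²(3L − a)/(6EI) = 22391/EI
  δ_0 = 38970/EI
Flexibility coefficient — unit upward force at 2: δ_{22} = L³/(3EI) = 443.7/EI.
With EI = 69000 kN·m²: δ_0 = 0.56479 m and δ_{22} = 0.00643 m/kN.
Compatibility — the spring shortens by R_2/k under the reaction it provides: δ_0 − R_2·δ_{22} = R_2/k. With 1/k = 0.000087 m/kN, R_2 = δ_0 / (δ_{22} + 1/k) = 0.56479 / (0.00643 + 0.000087) = 86.66 kN.

R_2 = 86.66 kN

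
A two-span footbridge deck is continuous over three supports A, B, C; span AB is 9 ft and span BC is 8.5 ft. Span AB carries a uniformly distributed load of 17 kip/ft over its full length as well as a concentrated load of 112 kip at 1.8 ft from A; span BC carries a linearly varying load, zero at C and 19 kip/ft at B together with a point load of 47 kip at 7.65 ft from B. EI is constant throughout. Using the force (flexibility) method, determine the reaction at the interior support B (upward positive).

Take M_B as the redundant. Released structure: two simple spans AB and BC with a hinge at B.
Discontinuity in slope at B on the released structure — sum the simple-span end rotations:
  span AB: UDL 17: wL³/(24EI) = 516.4/EI
  span AB: point load 112 at a = 1.8: Pab(L + a)/(6LEI) = 290.3/EI
  span BC: triangular load, peak 19: w₀L³/(45EI) = 259.3/EI
  span BC: point load 47 at a = 7.65: Pab(L + b)/(6LEI) = 56.03/EI
  relative rotation θ_0 = (806.7 + 315.3)/EI = 1122/EI
A unit hogging moment at B produces rotation L₁/(3EI) + L₂/(3EI) = 5.833/EI.
Slope continuity at B: θ_0 = M_B·5.833/EI, so M_B = 1122/5.833 = 192.3 kip·ft (hogging).
Span AB, ΣM about A with M_B applied at B: R_B^{AB}·9 = 890.1 + 192.3, so R_B^{AB} = 120.3 kip and R_A = 265 − 120.3 = 144.7 kip.
Span BC, ΣM about C: R_B^{BC}·8.5 = 497.5 + 192.3, so R_B^{BC} = 81.16 kip and R_C = 127.8 − 81.16 = 46.59 kip.
R_B = 120.3 + 81.16 = 201.4 kip.

R_B = 201.4 kip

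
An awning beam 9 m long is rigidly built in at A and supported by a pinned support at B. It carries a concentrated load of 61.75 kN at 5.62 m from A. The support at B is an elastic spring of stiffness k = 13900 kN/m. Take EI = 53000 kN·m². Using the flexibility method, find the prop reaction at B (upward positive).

R_B = 28.16 kN

Choose R_B as the redundant. The primary structure is the cantilever fixed at A.
Free-end deflection of the primary structure under the applied loading (downward +):
  point load 61.75 at a = 5.62: Pa²(3L − a)/(6EI) = 6950/EI
Flexibility coefficient — unit upward force at B: δ_{BB} = L³/(3EI) = 243/EI.
With EI = 53000 kN·m²: δ_0 = 0.13113 m and δ_{BB} = 0.004585 m/kN.
Compatibility — the spring shortens by R_B/k under the reaction it provides: δ_0 − R_B·δ_{BB} = R_B/k. With 1/k = 0.000072 m/kN, R_B = δ_0 / (δ_{BB} + 1/k) = 0.13113 / (0.004585 + 0.000072) = 28.16 kN.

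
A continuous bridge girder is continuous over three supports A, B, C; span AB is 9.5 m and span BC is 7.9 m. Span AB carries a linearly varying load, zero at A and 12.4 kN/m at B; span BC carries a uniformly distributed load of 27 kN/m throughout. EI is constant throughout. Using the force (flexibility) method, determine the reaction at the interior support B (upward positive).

R_B = 177.5 kN

Release continuity at B by inserting a hinge; the redundant is the internal moment M_B. The primary structure is two simply-supported spans AB and BC.
Discontinuity in slope at B on the released structure — sum the simple-span end rotations:
  span AB: triangular load, peak 12.4: w₀L³/(45EI) = 236.3/EI
  span BC: UDL 27: wL³/(24EI) = 554.7/EI
  relative rotation θ_0 = (236.3 + 554.7)/EI = 790.9/EI
A unit hogging moment at B produces rotation L₁/(3EI) + L₂/(3EI) = 5.8/EI.
Compatibility: M_B·(L₁+L₂)/(3EI) = θ_0, giving M_B = 136.4 kN·m (hogging).
Span AB, ΣM about A with M_B applied at B: R_B^{AB}·9.5 = 373 + 136.4, so R_B^{AB} = 53.62 kN and R_A = 58.9 − 53.62 = 5.279 kN.
Span BC, ΣM about C: R_B^{BC}·7.9 = 842.5 + 136.4, so R_B^{BC} = 123.9 kN and R_C = 213.3 − 123.9 = 89.39 kN.
R_B = 53.62 + 123.9 = 177.5 kN.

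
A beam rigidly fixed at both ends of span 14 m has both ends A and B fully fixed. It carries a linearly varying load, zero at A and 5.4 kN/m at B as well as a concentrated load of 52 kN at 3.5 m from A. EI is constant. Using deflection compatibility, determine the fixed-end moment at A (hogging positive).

M_A = 137.7 kN·m

Release both end moments; the primary structure is a simply-supported span AB with redundants M_A and M_B.
End rotations of the released simple span under the applied load (×1/EI):
  at A: triangular load, peak 5.4: 7w₀L³/(360EI) = 288.1/EI
  at B: triangular load, peak 5.4: w₀L³/(45EI) = 329.3/EI
  at A: point load 52 at a = 3.5: Pab(L + b)/(6LEI) = 557.4/EI
  at B: point load 52 at a = 3.5: Pab(L + a)/(6LEI) = 398.1/EI
  θ_A0 = 845.5/EI,  θ_B0 = 727.4/EI
Flexibility coefficients: a unit moment at one end gives L/(3EI) there and L/(6EI) at the far end, so f₁₁ = f₂₂ = 4.667/EI and f₁₂ = f₂₁ = 2.333/EI.
Compatibility — zero rotation at each built-in end:
  4.667 M_A + 2.333 M_B = 845.5
  2.333 M_A + 4.667 M_B = 727.4
Solving the pair gives M_A = 137.7 kN·m and M_B = 87.05 kN·m (hogging).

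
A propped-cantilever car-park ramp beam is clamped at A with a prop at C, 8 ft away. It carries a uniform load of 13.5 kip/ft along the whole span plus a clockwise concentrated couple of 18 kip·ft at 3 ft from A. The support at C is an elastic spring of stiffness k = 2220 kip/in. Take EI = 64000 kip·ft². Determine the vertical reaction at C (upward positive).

Release the roller at C. Primary structure: cantilever fixed at A.
Deflection at C on the released cantilever, summing each load's contribution:
  UDL 13.5: wL⁴/(8EI) = 6912/EI
  clockwise couple 18 at a = 3: M₀a(2L − a)/(2EI) = 351/EI
  δ_0 = 7263/EI
Flexibility coefficient — unit upward force at C: δ_{CC} = L³/(3EI) = 170.7/EI.
With EI = 64000 kip·ft²: δ_0 = 0.11348 ft and δ_{CC} = 0.002667 ft/kip.
Compatibility — the spring shortens by R_C/k under the reaction it provides: δ_0 − R_C·δ_{CC} = R_C/k. With 1/k = 1/(2220×12) ft/kip = 0.000038 ft/kip, R_C = δ_0 / (δ_{CC} + 1/k) = 0.11348 / (0.002667 + 0.000038) = 41.97 kip.

R_C = 41.97 kip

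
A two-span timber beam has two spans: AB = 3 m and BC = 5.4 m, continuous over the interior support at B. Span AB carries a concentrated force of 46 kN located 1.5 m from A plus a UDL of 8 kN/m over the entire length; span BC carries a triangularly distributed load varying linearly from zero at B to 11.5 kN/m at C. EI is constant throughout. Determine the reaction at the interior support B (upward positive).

R_B = 58.33 kN

Release continuity at B by inserting a hinge; the redundant is the internal moment M_B. The primary structure is two simply-supported spans AB and BC.
Discontinuity in slope at B on the released structure — sum the simple-span end rotations:
  span AB: point load 46 at a = 1.5: Pab(L + a)/(6LEI) = 25.88/EI
  span AB: UDL 8: wL³/(24EI) = 9/EI
  span BC: triangular load, peak 11.5: 7w₀L³/(360EI) = 35.21/EI
  relative rotation θ_0 = (34.88 + 35.21)/EI = 70.09/EI
A unit hogging moment at B produces rotation L₁/(3EI) + L₂/(3EI) = 2.8/EI.
Slope continuity at B: θ_0 = M_B·2.8/EI, so M_B = 70.09/2.8 = 25.03 kN·m (hogging).
Span AB, ΣM about A with M_B applied at B: R_B^{AB}·3 = 105 + 25.03, so R_B^{AB} = 43.34 kN and R_A = 70 − 43.34 = 26.66 kN.
Span BC, ΣM about C: R_B^{BC}·5.4 = 55.89 + 25.03, so R_B^{BC} = 14.99 kN and R_C = 31.05 − 14.99 = 16.06 kN.
R_B = 43.34 + 14.99 = 58.33 kN.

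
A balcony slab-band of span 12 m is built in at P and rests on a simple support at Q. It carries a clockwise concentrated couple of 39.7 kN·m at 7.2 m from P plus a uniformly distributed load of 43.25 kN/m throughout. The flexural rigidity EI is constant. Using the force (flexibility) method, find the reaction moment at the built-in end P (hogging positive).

Take the reaction at Q as the redundant and release it; the primary structure is a cantilever fixed at P.
Deflection at Q on the released cantilever, summing each load's contribution:
  clockwise couple 39.7 at a = 7.2: M₀a(2L − a)/(2EI) = 2401/EI
  UDL 43.25: wL⁴/(8EI) = 112104/EI
  δ_0 = 114505/EI
Flexibility coefficient — unit upward force at Q: δ_{QQ} = L³/(3EI) = 576/EI.
Compatibility at Q: δ_0 − R_Q·δ_{QQ} = 0, so R_Q = 114505/576 = 198.8 kN.
Moment equilibrium about P: M_P = Σ(load moments about P) − R_Q·L = 3154 − 198.8×12 = 768.2 kN·m.

M_P = 768.2 kN·m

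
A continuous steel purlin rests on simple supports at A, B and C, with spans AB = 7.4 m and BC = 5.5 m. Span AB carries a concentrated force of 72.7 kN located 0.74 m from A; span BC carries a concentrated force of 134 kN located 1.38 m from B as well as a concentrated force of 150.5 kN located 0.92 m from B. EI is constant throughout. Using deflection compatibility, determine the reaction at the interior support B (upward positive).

R_B = 268.5 kN

Insert a hinge at B; M_B is the redundant, and each span becomes simply supported.
Discontinuity in slope at B on the released structure — sum the simple-span end rotations:
  span AB: point load 72.7 at a = 0.74: Pab(L + a)/(6LEI) = 65.69/EI
  span BC: point load 134 at a = 1.38: Pab(L + b)/(6LEI) = 222.1/EI
  span BC: point load 150.5 at a = 0.92: Pab(L + b)/(6LEI) = 193.7/EI
  relative rotation θ_0 = (65.69 + 415.8)/EI = 481.5/EI
A unit hogging moment at B produces rotation L₁/(3EI) + L₂/(3EI) = 4.3/EI.
Compatibility: M_B·(L₁+L₂)/(3EI) = θ_0, giving M_B = 112 kN·m (hogging).
Span AB, ΣM about A with M_B applied at B: R_B^{AB}·7.4 = 53.8 + 112, so R_B^{AB} = 22.4 kN and R_A = 72.7 − 22.4 = 50.3 kN.
Span BC, ΣM about C: R_B^{BC}·5.5 = 1241 + 112, so R_B^{BC} = 246.1 kN and R_C = 284.5 − 246.1 = 38.44 kN.
R_B = 22.4 + 246.1 = 268.5 kN.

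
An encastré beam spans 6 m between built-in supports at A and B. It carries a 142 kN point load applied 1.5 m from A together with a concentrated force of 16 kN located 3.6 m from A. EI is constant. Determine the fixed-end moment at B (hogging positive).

M_B = 53.76 kN·m

Release both end moments; the primary structure is a simply-supported span AB with redundants M_A and M_B.
End rotations of the released simple span under the applied load (×1/EI):
  at A: point load 142 at a = 1.5: Pab(L + b)/(6LEI) = 279.6/EI
  at B: point load 142 at a = 1.5: Pab(L + a)/(6LEI) = 199.7/EI
  at A: point load 16 at a = 3.6: Pab(L + b)/(6LEI) = 32.26/EI
  at B: point load 16 at a = 3.6: Pab(L + a)/(6LEI) = 36.86/EI
  θ_A0 = 311.8/EI,  θ_B0 = 236.6/EI
Flexibility coefficients: a unit moment at one end gives L/(3EI) there and L/(6EI) at the far end, so f₁₁ = f₂₂ = 2/EI and f₁₂ = f₂₁ = 1/EI.
Compatibility — zero rotation at each built-in end:
  2 M_A + 1 M_B = 311.8
  1 M_A + 2 M_B = 236.6
Solving the pair gives M_A = 129 kN·m and M_B = 53.76 kN·m (hogging).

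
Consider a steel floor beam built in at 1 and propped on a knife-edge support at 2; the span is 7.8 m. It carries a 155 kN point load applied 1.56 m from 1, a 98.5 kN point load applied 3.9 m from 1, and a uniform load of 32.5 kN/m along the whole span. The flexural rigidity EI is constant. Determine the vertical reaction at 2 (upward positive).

Remove the prop at 2; the released (primary) structure is a cantilever built in at 1.
Primary-structure tip deflection at 2 by superposition:
  point load 155 at a = 1.56: Pa²(3L − a)/(6EI) = 1373/EI
  point load 98.5 at a = 3.9: Pa²(3L − a)/(6EI) = 4869/EI
  UDL 32.5: wL⁴/(8EI) = 15037/EI
  δ_0 = 21280/EI
Flexibility coefficient — unit upward force at 2: δ_{22} = L³/(3EI) = 158.2/EI.
The prop prevents deflection at 2: R_2 = δ_0/δ_{22} = 21280/158.2 = 134.5 kN.

R_2 = 134.5 kN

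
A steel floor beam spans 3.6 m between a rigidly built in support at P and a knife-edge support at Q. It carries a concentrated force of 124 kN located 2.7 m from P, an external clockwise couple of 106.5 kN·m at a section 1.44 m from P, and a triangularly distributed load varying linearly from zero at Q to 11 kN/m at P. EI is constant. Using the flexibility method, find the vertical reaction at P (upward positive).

R_P = 32.97 kN

Take the reaction at Q as the redundant and release it; the primary structure is a cantilever fixed at P.
Downward deflection at the released point Q due to the loads:
  point load 124 at a = 2.7: Pa²(3L − a)/(6EI) = 1220/EI
  clockwise couple 106.5 at a = 1.44: M₀a(2L − a)/(2EI) = 441.7/EI
  triangular load, peak 11 at the fixed end: w₀L⁴/(30EI) = 61.59/EI
  δ_0 = 1724/EI
Flexibility coefficient — unit upward force at Q: δ_{QQ} = L³/(3EI) = 15.55/EI.
Compatibility at Q: δ_0 − R_Q·δ_{QQ} = 0, so R_Q = 1724/15.55 = 110.8 kN.
Vertical equilibrium: R_P = ΣP − R_Q = 143.8 − 110.8 = 32.97 kN.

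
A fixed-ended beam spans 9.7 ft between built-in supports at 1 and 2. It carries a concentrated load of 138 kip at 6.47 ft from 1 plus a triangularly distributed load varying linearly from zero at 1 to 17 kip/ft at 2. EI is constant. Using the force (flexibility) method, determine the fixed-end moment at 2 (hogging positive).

M_2 = 278.3 kip·ft

Take the two fixed-end moments M_1, M_2 as redundants; the released structure is the simple span 12.
On the primary (simply-supported) span, the end slopes from the loading are:
  at 1: point load 138 at a = 6.47: Pab(L + b)/(6LEI) = 640.7/EI
  at 2: point load 138 at a = 6.47: Pab(L + a)/(6LEI) = 801.3/EI
  at 1: triangular load, peak 17: 7w₀L³/(360EI) = 301.7/EI
  at 2: triangular load, peak 17: w₀L³/(45EI) = 344.8/EI
  θ_10 = 942.4/EI,  θ_20 = 1146/EI
Flexibility coefficients: a unit moment at one end gives L/(3EI) there and L/(6EI) at the far end, so f₁₁ = f₂₂ = 3.233/EI and f₁₂ = f₂₁ = 1.617/EI.
Compatibility — zero rotation at each built-in end:
  3.233 M_1 + 1.617 M_2 = 942.4
  1.617 M_1 + 3.233 M_2 = 1146
Solving the pair gives M_1 = 152.3 kip·ft and M_2 = 278.3 kip·ft (hogging).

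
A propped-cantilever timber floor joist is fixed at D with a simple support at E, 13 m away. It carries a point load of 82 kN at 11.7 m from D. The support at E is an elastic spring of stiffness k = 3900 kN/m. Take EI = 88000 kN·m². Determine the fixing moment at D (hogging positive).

Take the reaction at E as the redundant and release it; the primary structure is a cantilever fixed at D.
Deflection at E on the released cantilever, summing each load's contribution:
  point load 82 at a = 11.7: Pa²(3L − a)/(6EI) = 51074/EI
Flexibility coefficient — unit upward force at E: δ_{EE} = L³/(3EI) = 732.3/EI.
With EI = 88000 kN·m²: δ_0 = 0.58038 m and δ_{EE} = 0.008322 m/kN.
Compatibility — the spring shortens by R_E/k under the reaction it provides: δ_0 − R_E·δ_{EE} = R_E/k. With 1/k = 0.000256 m/kN, R_E = δ_0 / (δ_{EE} + 1/k) = 0.58038 / (0.008322 + 0.000256) = 67.66 kN.
Moment equilibrium about D: M_D = Σ(load moments about D) − R_E·L = 959.4 − 67.66×13 = 79.87 kN·m.

M_D = 79.87 kN·m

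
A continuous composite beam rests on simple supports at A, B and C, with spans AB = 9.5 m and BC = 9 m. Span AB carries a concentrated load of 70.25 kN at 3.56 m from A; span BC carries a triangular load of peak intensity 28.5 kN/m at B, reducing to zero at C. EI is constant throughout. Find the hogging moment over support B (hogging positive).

Take M_B as the redundant. Released structure: two simple spans AB and BC with a hinge at B.
Discontinuity in slope at B on the released structure — sum the simple-span end rotations:
  span AB: point load 70.25 at a = 3.56: Pab(L + a)/(6LEI) = 340.4/EI
  span BC: triangular load, peak 28.5: w₀L³/(45EI) = 461.7/EI
  relative rotation θ_0 = (340.4 + 461.7)/EI = 802.1/EI
A unit hogging moment at B produces rotation L₁/(3EI) + L₂/(3EI) = 6.167/EI.
Slope continuity at B: θ_0 = M_B·6.167/EI, so M_B = 802.1/6.167 = 130.1 kN·m (hogging).

M_B = 130.1 kN·m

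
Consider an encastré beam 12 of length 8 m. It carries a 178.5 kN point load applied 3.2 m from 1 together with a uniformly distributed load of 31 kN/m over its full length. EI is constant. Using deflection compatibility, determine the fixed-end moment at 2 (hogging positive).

M_2 = 302.4 kN·m

Release both end moments; the primary structure is a simply-supported span 12 with redundants M_1 and M_2.
On the primary (simply-supported) span, the end slopes from the loading are:
  at 1: point load 178.5 at a = 3.2: Pab(L + b)/(6LEI) = 731.1/EI
  at 2: point load 178.5 at a = 3.2: Pab(L + a)/(6LEI) = 639.7/EI
  at 1: UDL 31: wL³/(24EI) = 661.3/EI
  at 2: UDL 31: wL³/(24EI) = 661.3/EI
  θ_10 = 1392/EI,  θ_20 = 1301/EI
Flexibility coefficients: a unit moment at one end gives L/(3EI) there and L/(6EI) at the far end, so f₁₁ = f₂₂ = 2.667/EI and f₁₂ = f₂₁ = 1.333/EI.
Compatibility — zero rotation at each built-in end:
  2.667 M_1 + 1.333 M_2 = 1392
  1.333 M_1 + 2.667 M_2 = 1301
Solving the pair gives M_1 = 371 kN·m and M_2 = 302.4 kN·m (hogging).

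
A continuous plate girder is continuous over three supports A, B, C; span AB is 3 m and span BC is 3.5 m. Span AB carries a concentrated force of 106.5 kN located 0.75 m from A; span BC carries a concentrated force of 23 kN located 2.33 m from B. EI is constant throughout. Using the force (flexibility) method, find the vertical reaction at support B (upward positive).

Take M_B as the redundant. Released structure: two simple spans AB and BC with a hinge at B.
Discontinuity in slope at B on the released structure — sum the simple-span end rotations:
  span AB: point load 106.5 at a = 0.75: Pab(L + a)/(6LEI) = 37.44/EI
  span BC: point load 23 at a = 2.33: Pab(L + b)/(6LEI) = 13.94/EI
  relative rotation θ_0 = (37.44 + 13.94)/EI = 51.38/EI
A unit hogging moment at B produces rotation L₁/(3EI) + L₂/(3EI) = 2.167/EI.
Compatibility: M_B·(L₁+L₂)/(3EI) = θ_0, giving M_B = 23.72 kN·m (hogging).
Span AB, ΣM about A with M_B applied at B: R_B^{AB}·3 = 79.88 + 23.72, so R_B^{AB} = 34.53 kN and R_A = 106.5 − 34.53 = 71.97 kN.
Span BC, ΣM about C: R_B^{BC}·3.5 = 26.91 + 23.72, so R_B^{BC} = 14.46 kN and R_C = 23 − 14.46 = 8.535 kN.
R_B = 34.53 + 14.46 = 48.99 kN.

R_B = 48.99 kN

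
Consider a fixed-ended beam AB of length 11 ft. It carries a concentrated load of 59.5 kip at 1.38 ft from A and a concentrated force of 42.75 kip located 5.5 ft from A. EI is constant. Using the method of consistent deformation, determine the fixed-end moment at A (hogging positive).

Release both end moments; the primary structure is a simply-supported span AB with redundants M_A and M_B.
End rotations of the released simple span under the applied load (×1/EI):
  at A: point load 59.5 at a = 1.38: Pab(L + b)/(6LEI) = 246.8/EI
  at B: point load 59.5 at a = 1.38: Pab(L + a)/(6LEI) = 148.2/EI
  at A: point load 42.75 at a = 5.5: Pab(L + b)/(6LEI) = 323.3/EI
  at B: point load 42.75 at a = 5.5: Pab(L + a)/(6LEI) = 323.3/EI
  θ_A0 = 570.1/EI,  θ_B0 = 471.5/EI
Flexibility coefficients: a unit moment at one end gives L/(3EI) there and L/(6EI) at the far end, so f₁₁ = f₂₂ = 3.667/EI and f₁₂ = f₂₁ = 1.833/EI.
Compatibility — zero rotation at each built-in end:
  3.667 M_A + 1.833 M_B = 570.1
  1.833 M_A + 3.667 M_B = 471.5
Solving the pair gives M_A = 121.6 kip·ft and M_B = 67.79 kip·ft (hogging).

M_A = 121.6 kip·ft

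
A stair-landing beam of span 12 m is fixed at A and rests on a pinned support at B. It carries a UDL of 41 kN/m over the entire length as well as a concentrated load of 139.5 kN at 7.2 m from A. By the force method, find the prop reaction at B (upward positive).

Take the reaction at B as the redundant and release it; the primary structure is a cantilever fixed at A.
Deflection at B on the released cantilever, summing each load's contribution:
  UDL 41: wL⁴/(8EI) = 106272/EI
  point load 139.5 at a = 7.2: Pa²(3L − a)/(6EI) = 34712/EI
  δ_0 = 140984/EI
Flexibility coefficient — unit upward force at B: δ_{BB} = L³/(3EI) = 576/EI.
Compatibility at B: δ_0 − R_B·δ_{BB} = 0, so R_B = 140984/576 = 244.8 kN.

R_B = 244.8 kN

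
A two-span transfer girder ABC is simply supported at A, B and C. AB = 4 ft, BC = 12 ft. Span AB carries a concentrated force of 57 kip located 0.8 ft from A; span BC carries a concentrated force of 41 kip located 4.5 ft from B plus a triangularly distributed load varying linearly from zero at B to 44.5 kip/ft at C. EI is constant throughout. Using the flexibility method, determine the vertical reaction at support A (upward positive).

Take M_B as the redundant. Released structure: two simple spans AB and BC with a hinge at B.
Rotations at B on the released spans (each span's end-slope, ×1/EI):
  span AB: point load 57 at a = 0.8: Pab(L + a)/(6LEI) = 29.18/EI
  span BC: point load 41 at a = 4.5: Pab(L + b)/(6LEI) = 374.8/EI
  span BC: triangular load, peak 44.5: 7w₀L³/(360EI) = 1495/EI
  relative rotation θ_0 = (29.18 + 1870)/EI = 1899/EI
A unit hogging moment at B produces rotation L₁/(3EI) + L₂/(3EI) = 5.333/EI.
Compatibility: M_B·(L₁+L₂)/(3EI) = θ_0, giving M_B = 356.1 kip·ft (hogging).
Span AB, ΣM about A with M_B applied at B: R_B^{AB}·4 = 45.6 + 356.1, so R_B^{AB} = 100.4 kip and R_A = 57 − 100.4 = -43.42 kip.

R_A = -43.42 kip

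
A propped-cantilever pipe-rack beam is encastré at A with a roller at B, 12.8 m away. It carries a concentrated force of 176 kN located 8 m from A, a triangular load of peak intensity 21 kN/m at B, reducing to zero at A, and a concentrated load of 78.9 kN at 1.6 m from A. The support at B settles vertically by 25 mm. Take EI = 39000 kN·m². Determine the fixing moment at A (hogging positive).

Take the reaction at B as the redundant and release it; the primary structure is a cantilever fixed at A.
Free-end deflection of the primary structure under the applied loading (downward +):
  point load 176 at a = 8: Pa²(3L − a)/(6EI) = 57071/EI
  triangular load, peak 21 at the free end: 11w₀L⁴/(120EI) = 51674/EI
  point load 78.9 at a = 1.6: Pa²(3L − a)/(6EI) = 1239/EI
  δ_0 = 109984/EI
Tip deflection under a unit load at B: L³/(3EI) = 699.1/EI.
With EI = 39000 kN·m²: δ_0 = 2.8201 m and δ_{BB} = 0.017924 m/kN.
Compatibility — the beam at B must follow the support down by 0.025 m: δ_0 − R_B·δ_{BB} = 0.025, so R_B = (2.8201 − 0.025)/0.017924 = 155.9 kN.
Moment equilibrium about A: M_A = Σ(load moments about A) − R_B·L = 2681 − 155.9×12.8 = 685.1 kN·m.

M_A = 685.1 kN·m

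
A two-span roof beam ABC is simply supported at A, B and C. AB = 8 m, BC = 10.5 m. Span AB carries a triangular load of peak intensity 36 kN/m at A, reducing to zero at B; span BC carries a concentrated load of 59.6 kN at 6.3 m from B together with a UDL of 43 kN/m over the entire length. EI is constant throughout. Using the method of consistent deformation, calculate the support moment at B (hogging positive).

Release continuity at B by inserting a hinge; the redundant is the internal moment M_B. The primary structure is two simply-supported spans AB and BC.
Discontinuity in slope at B on the released structure — sum the simple-span end rotations:
  span AB: triangular load, peak 36: 7w₀L³/(360EI) = 358.4/EI
  span BC: point load 59.6 at a = 6.3: Pab(L + b)/(6LEI) = 368/EI
  span BC: UDL 43: wL³/(24EI) = 2074/EI
  relative rotation θ_0 = (358.4 + 2442)/EI = 2800/EI
A unit hogging moment at B produces rotation L₁/(3EI) + L₂/(3EI) = 6.167/EI.
Slope continuity at B: θ_0 = M_B·6.167/EI, so M_B = 2800/6.167 = 454.1 kN·m (hogging).

M_B = 454.1 kN·m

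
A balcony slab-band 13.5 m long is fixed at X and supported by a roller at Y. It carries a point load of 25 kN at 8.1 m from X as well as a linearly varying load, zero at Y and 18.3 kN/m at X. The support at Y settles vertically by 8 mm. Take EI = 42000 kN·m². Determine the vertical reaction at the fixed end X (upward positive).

Take the reaction at Y as the redundant and release it; the primary structure is a cantilever fixed at X.
Downward deflection at the released point Y due to the loads:
  point load 25 at a = 8.1: Pa²(3L − a)/(6EI) = 8857/EI
  triangular load, peak 18.3 at the fixed end: w₀L⁴/(30EI) = 20261/EI
  δ_0 = 29119/EI
Flexibility coefficient — unit upward force at Y: δ_{YY} = L³/(3EI) = 820.1/EI.
With EI = 42000 kN·m²: δ_0 = 0.6933 m and δ_{YY} = 0.019527 m/kN.
Compatibility — the beam at Y must follow the support down by 0.008 m: δ_0 − R_Y·δ_{YY} = 0.008, so R_Y = (0.6933 − 0.008)/0.019527 = 35.1 kN.
Vertical equilibrium: R_X = ΣP − R_Y = 148.5 − 35.1 = 113.4 kN.

R_X = 113.4 kN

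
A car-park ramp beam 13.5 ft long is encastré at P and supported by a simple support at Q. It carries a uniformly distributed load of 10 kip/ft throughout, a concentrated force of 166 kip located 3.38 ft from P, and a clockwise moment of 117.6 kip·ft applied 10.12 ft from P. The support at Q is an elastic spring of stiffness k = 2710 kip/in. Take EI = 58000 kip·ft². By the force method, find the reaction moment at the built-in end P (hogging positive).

M_P = 550.3 kip·ft

Choose R_Q as the redundant. The primary structure is the cantilever fixed at P.
Free-end deflection of the primary structure under the applied loading (downward +):
  UDL 10: wL⁴/(8EI) = 41519/EI
  point load 166 at a = 3.38: Pa²(3L − a)/(6EI) = 11733/EI
  clockwise couple 117.6 at a = 10.12: M₀a(2L − a)/(2EI) = 10045/EI
  δ_0 = 63296/EI
Tip deflection under a unit load at Q: L³/(3EI) = 820.1/EI.
With EI = 58000 kip·ft²: δ_0 = 1.0913 ft and δ_{QQ} = 0.01414 ft/kip.
Compatibility — the spring shortens by R_Q/k under the reaction it provides: δ_0 − R_Q·δ_{QQ} = R_Q/k. With 1/k = 1/(2710×12) ft/kip = 0.000031 ft/kip, R_Q = δ_0 / (δ_{QQ} + 1/k) = 1.0913 / (0.01414 + 0.000031) = 77.01 kip.
Moment equilibrium about P: M_P = Σ(load moments about P) − R_Q·L = 1590 − 77.01×13.5 = 550.3 kip·ft.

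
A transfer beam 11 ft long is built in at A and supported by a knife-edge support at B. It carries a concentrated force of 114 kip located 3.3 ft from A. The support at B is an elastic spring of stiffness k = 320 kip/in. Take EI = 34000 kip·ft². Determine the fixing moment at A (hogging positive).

Choose R_B as the redundant. The primary structure is the cantilever fixed at A.
Deflection at B on the released cantilever, summing each load's contribution:
  point load 114 at a = 3.3: Pa²(3L − a)/(6EI) = 6145/EI
Tip deflection under a unit load at B: L³/(3EI) = 443.7/EI.
With EI = 34000 kip·ft²: δ_0 = 0.18074 ft and δ_{BB} = 0.013049 ft/kip.
Compatibility — the spring shortens by R_B/k under the reaction it provides: δ_0 − R_B·δ_{BB} = R_B/k. With 1/k = 1/(320×12) ft/kip = 0.00026 ft/kip, R_B = δ_0 / (δ_{BB} + 1/k) = 0.18074 / (0.013049 + 0.00026) = 13.58 kip.
Moment equilibrium about A: M_A = Σ(load moments about A) − R_B·L = 376.2 − 13.58×11 = 226.8 kip·ft.

M_A = 226.8 kip·ft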